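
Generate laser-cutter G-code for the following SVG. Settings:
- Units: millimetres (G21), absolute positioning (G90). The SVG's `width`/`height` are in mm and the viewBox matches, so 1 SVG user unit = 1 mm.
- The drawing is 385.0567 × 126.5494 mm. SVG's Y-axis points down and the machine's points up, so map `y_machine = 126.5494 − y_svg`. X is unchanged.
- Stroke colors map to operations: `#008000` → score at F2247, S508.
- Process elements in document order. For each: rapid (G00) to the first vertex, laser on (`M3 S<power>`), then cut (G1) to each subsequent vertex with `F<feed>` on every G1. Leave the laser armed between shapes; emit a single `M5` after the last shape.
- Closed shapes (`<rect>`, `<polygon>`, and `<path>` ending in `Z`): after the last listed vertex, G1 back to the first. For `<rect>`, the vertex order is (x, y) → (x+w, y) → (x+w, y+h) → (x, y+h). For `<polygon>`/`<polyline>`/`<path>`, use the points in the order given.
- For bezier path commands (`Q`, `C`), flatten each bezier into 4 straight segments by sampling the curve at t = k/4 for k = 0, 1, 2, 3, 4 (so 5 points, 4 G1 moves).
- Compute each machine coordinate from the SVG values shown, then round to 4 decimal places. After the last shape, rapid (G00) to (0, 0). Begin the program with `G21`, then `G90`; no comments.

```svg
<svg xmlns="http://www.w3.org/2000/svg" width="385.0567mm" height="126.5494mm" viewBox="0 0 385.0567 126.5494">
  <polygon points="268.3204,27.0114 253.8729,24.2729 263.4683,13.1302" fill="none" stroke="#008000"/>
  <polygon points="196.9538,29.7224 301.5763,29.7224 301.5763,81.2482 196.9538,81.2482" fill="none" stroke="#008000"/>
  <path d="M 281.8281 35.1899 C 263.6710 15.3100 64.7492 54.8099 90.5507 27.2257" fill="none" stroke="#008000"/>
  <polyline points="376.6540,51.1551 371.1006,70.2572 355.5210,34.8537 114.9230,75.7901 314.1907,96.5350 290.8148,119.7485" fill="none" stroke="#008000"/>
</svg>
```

G21
G90
G00 X268.3204 Y99.5380
M3 S508
G1 X253.8729 Y102.2765 F2247
G1 X263.4683 Y113.4192 F2247
G1 X268.3204 Y99.5380 F2247
G00 X196.9538 Y96.8270
M3 S508
G1 X301.5763 Y96.8270 F2247
G1 X301.5763 Y45.3012 F2247
G1 X196.9538 Y45.3012 F2247
G1 X196.9538 Y96.8270 F2247
G00 X281.8281 Y91.3595
M3 S508
G1 X240.6526 Y97.1117 F2247
G1 X169.7049 Y92.4525 F2247
G1 X106.9994 Y89.2378 F2247
G1 X90.5507 Y99.3237 F2247
G00 X376.6540 Y75.3943
M3 S508
G1 X371.1006 Y56.2922 F2247
G1 X355.5210 Y91.6957 F2247
G1 X114.9230 Y50.7593 F2247
G1 X314.1907 Y30.0144 F2247
G1 X290.8148 Y6.8009 F2247
M5
G00 X0.0000 Y0.0000

viewBox `0 0 385.0567 126.5494` with mm width/height → 1 unit = 1 mm. Flip: y_m = 126.5494 − y_svg.

**Shape 1** — `<polygon>` regular polygon, stroke `#008000` → score (S508, F2247). Machine vertices: (268.3204,99.5380) → (253.8729,102.2765) → (263.4683,113.4192) → (268.3204,99.5380). Closed: final G1 returns to the first vertex.

**Shape 2** — `<polygon>` rectangle, stroke `#008000` → score (S508, F2247). Machine vertices: (196.9538,96.8270) → (301.5763,96.8270) → (301.5763,45.3012) → (196.9538,45.3012) → (196.9538,96.8270). Closed: final G1 returns to the first vertex.

**Shape 3** — `<path>` cubic bezier, stroke `#008000` → score (S508, F2247). Control points (SVG): P0=(281.8281,35.1899), P1=(263.6710,15.3100), P2=(64.7492,54.8099), P3=(90.5507,27.2257); sampled at t=k/4. Machine vertices: (281.8281,91.3595) → (240.6526,97.1117) → (169.7049,92.4525) → (106.9994,89.2378) → (90.5507,99.3237). Open path.

**Shape 4** — `<polyline>` open polyline, stroke `#008000` → score (S508, F2247). Machine vertices: (376.6540,75.3943) → (371.1006,56.2922) → (355.5210,91.6957) → (114.9230,50.7593) → (314.1907,30.0144) → (290.8148,6.8009). Open path.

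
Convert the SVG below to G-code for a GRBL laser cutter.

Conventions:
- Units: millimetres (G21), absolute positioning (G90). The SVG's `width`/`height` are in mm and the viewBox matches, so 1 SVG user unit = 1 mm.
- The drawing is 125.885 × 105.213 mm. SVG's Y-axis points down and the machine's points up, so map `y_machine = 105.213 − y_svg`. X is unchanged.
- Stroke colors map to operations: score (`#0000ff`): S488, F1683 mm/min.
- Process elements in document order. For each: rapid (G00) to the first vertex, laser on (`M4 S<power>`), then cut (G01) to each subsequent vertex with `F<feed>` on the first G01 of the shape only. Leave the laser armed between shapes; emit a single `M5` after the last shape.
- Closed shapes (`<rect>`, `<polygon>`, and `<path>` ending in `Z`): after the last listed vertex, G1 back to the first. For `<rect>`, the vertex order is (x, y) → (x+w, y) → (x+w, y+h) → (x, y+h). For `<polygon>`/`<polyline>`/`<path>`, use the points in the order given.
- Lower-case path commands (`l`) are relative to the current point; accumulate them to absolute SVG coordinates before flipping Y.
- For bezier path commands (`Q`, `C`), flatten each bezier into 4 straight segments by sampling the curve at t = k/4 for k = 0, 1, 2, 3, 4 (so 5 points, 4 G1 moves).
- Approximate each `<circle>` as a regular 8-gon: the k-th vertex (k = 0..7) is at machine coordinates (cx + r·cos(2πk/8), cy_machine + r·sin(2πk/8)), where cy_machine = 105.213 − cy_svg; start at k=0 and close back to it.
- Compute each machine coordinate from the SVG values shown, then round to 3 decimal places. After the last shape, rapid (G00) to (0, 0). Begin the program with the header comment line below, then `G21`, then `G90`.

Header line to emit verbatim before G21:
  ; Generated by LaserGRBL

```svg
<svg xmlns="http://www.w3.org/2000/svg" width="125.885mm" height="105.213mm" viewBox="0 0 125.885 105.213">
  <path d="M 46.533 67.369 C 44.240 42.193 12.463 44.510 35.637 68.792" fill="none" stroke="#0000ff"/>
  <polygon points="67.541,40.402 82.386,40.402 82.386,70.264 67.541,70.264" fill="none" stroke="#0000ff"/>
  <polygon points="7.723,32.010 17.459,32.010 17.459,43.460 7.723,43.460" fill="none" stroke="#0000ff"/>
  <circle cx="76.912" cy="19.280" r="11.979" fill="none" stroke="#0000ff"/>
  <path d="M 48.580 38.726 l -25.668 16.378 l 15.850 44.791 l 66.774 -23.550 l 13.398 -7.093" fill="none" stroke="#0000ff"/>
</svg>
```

viewBox `0 0 125.885 105.213` with mm width/height → 1 unit = 1 mm. Flip: y_m = 105.213 − y_svg.

**Shape 1** — `<path>` cubic bezier, stroke `#0000ff` → score (S488, F1683). Control points (SVG): P0=(46.533,67.369), P1=(44.240,42.193), P2=(12.463,44.510), P3=(35.637,68.792); sampled at t=k/4. Machine vertices: (46.533,37.844) → (40.604,51.657) → (31.535,55.679) → (27.241,50.428) → (35.637,36.421). Open path.

**Shape 2** — `<polygon>` rectangle, stroke `#0000ff` → score (S488, F1683). Machine vertices: (67.541,64.811) → (82.386,64.811) → (82.386,34.949) → (67.541,34.949) → (67.541,64.811). Closed: final G1 returns to the first vertex.

**Shape 3** — `<polygon>` rectangle, stroke `#0000ff` → score (S488, F1683). Machine vertices: (7.723,73.203) → (17.459,73.203) → (17.459,61.753) → (7.723,61.753) → (7.723,73.203). Closed: final G1 returns to the first vertex.

**Shape 4** — `<circle>` circle, stroke `#0000ff` → score (S488, F1683). Machine vertices: (88.891,85.933) → (85.382,94.403) → (76.912,97.912) → (68.442,94.403) → (64.933,85.933) → (68.442,77.463) → (76.912,73.954) → (85.382,77.463) → (88.891,85.933). Closed: final G1 returns to the first vertex.

**Shape 5** — `<path>` open polyline, stroke `#0000ff` → score (S488, F1683). Machine vertices: (48.580,66.487) → (22.912,50.109) → (38.762,5.318) → (105.536,28.868) → (118.934,35.961). Open path.

; Generated by LaserGRBL
G21
G90
G00 X46.533 Y37.844
M4 S488
G01 X40.604 Y51.657 F1683
G01 X31.535 Y55.679
G01 X27.241 Y50.428
G01 X35.637 Y36.421
G00 X67.541 Y64.811
M4 S488
G01 X82.386 Y64.811 F1683
G01 X82.386 Y34.949
G01 X67.541 Y34.949
G01 X67.541 Y64.811
G00 X7.723 Y73.203
M4 S488
G01 X17.459 Y73.203 F1683
G01 X17.459 Y61.753
G01 X7.723 Y61.753
G01 X7.723 Y73.203
G00 X88.891 Y85.933
M4 S488
G01 X85.382 Y94.403 F1683
G01 X76.912 Y97.912
G01 X68.442 Y94.403
G01 X64.933 Y85.933
G01 X68.442 Y77.463
G01 X76.912 Y73.954
G01 X85.382 Y77.463
G01 X88.891 Y85.933
G00 X48.580 Y66.487
M4 S488
G01 X22.912 Y50.109 F1683
G01 X38.762 Y5.318
G01 X105.536 Y28.868
G01 X118.934 Y35.961
M5
G00 X0.000 Y0.000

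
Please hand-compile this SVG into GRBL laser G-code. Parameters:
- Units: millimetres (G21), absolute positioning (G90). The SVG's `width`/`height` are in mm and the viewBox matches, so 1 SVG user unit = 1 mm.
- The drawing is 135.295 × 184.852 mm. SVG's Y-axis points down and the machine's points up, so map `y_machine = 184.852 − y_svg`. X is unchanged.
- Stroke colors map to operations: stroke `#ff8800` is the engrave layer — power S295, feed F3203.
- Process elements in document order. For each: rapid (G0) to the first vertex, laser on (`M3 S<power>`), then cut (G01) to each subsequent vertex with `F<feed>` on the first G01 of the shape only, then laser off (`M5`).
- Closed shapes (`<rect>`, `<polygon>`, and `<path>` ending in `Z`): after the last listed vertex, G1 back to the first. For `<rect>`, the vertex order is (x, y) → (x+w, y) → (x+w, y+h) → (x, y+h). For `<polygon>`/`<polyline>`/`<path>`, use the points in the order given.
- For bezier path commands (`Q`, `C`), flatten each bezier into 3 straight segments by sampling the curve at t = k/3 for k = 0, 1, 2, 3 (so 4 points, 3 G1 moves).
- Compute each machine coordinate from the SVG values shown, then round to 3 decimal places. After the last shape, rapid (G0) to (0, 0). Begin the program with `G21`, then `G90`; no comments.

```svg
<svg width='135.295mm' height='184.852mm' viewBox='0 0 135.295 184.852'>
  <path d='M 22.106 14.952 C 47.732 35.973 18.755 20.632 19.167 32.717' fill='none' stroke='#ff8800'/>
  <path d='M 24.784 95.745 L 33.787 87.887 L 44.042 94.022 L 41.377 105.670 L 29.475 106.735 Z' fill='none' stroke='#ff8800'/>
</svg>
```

G21
G90
G0 X22.106 Y169.900
M3 S295
G01 X32.642 Y158.637 F3203
G01 X25.441 Y157.441
G01 X19.167 Y152.135
M5
G0 X24.784 Y89.107
M3 S295
G01 X33.787 Y96.965 F3203
G01 X44.042 Y90.830
G01 X41.377 Y79.182
G01 X29.475 Y78.117
G01 X24.784 Y89.107
M5
G0 X0.000 Y0.000

1 u = 1 mm; y_m = 184.852 − y.

[1] `<path>` cubic bezier, #ff8800→engrave S295 F3203: (22.106,169.900) → (32.642,158.637) → (25.441,157.441) → (19.167,152.135)

[2] `<path>` regular polygon, #ff8800→engrave S295 F3203: (24.784,89.107) → (33.787,96.965) → (44.042,90.830) → (41.377,79.182) → (29.475,78.117) → (24.784,89.107) (closed)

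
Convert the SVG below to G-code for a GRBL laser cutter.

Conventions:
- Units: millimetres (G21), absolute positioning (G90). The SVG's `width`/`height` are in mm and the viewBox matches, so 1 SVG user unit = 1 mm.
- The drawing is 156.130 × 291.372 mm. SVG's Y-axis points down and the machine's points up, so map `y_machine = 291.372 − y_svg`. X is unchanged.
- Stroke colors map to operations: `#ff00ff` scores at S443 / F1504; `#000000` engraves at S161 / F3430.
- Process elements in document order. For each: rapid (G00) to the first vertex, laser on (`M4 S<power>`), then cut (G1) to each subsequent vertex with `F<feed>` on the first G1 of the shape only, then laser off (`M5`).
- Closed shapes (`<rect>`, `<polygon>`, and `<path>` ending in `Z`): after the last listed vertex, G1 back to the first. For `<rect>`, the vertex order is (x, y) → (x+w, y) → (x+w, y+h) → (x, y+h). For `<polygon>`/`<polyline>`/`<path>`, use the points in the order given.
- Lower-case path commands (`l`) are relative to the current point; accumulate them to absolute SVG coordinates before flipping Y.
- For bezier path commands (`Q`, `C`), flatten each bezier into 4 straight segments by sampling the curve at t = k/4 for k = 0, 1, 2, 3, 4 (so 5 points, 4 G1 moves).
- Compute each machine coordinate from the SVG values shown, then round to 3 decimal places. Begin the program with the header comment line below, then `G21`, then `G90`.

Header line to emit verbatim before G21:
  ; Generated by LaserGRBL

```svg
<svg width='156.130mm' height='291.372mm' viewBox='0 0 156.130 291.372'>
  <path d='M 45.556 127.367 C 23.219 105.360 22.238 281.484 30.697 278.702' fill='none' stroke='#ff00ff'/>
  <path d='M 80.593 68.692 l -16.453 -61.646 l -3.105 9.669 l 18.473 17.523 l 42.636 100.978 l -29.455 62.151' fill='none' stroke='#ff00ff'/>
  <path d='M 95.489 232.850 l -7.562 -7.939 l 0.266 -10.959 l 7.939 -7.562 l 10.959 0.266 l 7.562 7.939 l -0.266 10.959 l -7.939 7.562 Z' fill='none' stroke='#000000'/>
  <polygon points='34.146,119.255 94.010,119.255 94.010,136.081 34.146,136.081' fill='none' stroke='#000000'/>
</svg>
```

viewBox `0 0 156.130 291.372` with mm width/height → 1 unit = 1 mm. Flip: y_m = 291.372 − y_svg.

**Shape 1** — `<path>` cubic bezier, stroke `#ff00ff` → score (S443, F1504). Control points (SVG): P0=(45.556,127.367), P1=(23.219,105.360), P2=(22.238,281.484), P3=(30.697,278.702); sampled at t=k/4. Machine vertices: (45.556,164.005) → (32.621,149.252) → (26.578,95.547) → (26.309,38.237) → (30.697,12.670). Open path.

**Shape 2** — `<path>` open polyline, stroke `#ff00ff` → score (S443, F1504). Machine vertices: (80.593,222.680) → (64.140,284.326) → (61.035,274.657) → (79.508,257.134) → (122.144,156.156) → (92.689,94.005). Open path.

**Shape 3** — `<path>` regular polygon, stroke `#000000` → engrave (S161, F3430). Machine vertices: (95.489,58.522) → (87.927,66.461) → (88.193,77.420) → (96.132,84.982) → (107.091,84.716) → (114.653,76.777) → (114.387,65.818) → (106.448,58.256) → (95.489,58.522). Closed: final G1 returns to the first vertex.

**Shape 4** — `<polygon>` rectangle, stroke `#000000` → engrave (S161, F3430). Machine vertices: (34.146,172.117) → (94.010,172.117) → (94.010,155.291) → (34.146,155.291) → (34.146,172.117). Closed: final G1 returns to the first vertex.

; Generated by LaserGRBL
G21
G90
G00 X45.556 Y164.005
M4 S443
G1 X32.621 Y149.252 F1504
G1 X26.578 Y95.547
G1 X26.309 Y38.237
G1 X30.697 Y12.670
M5
G00 X80.593 Y222.680
M4 S443
G1 X64.140 Y284.326 F1504
G1 X61.035 Y274.657
G1 X79.508 Y257.134
G1 X122.144 Y156.156
G1 X92.689 Y94.005
M5
G00 X95.489 Y58.522
M4 S161
G1 X87.927 Y66.461 F3430
G1 X88.193 Y77.420
G1 X96.132 Y84.982
G1 X107.091 Y84.716
G1 X114.653 Y76.777
G1 X114.387 Y65.818
G1 X106.448 Y58.256
G1 X95.489 Y58.522
M5
G00 X34.146 Y172.117
M4 S161
G1 X94.010 Y172.117 F3430
G1 X94.010 Y155.291
G1 X34.146 Y155.291
G1 X34.146 Y172.117
M5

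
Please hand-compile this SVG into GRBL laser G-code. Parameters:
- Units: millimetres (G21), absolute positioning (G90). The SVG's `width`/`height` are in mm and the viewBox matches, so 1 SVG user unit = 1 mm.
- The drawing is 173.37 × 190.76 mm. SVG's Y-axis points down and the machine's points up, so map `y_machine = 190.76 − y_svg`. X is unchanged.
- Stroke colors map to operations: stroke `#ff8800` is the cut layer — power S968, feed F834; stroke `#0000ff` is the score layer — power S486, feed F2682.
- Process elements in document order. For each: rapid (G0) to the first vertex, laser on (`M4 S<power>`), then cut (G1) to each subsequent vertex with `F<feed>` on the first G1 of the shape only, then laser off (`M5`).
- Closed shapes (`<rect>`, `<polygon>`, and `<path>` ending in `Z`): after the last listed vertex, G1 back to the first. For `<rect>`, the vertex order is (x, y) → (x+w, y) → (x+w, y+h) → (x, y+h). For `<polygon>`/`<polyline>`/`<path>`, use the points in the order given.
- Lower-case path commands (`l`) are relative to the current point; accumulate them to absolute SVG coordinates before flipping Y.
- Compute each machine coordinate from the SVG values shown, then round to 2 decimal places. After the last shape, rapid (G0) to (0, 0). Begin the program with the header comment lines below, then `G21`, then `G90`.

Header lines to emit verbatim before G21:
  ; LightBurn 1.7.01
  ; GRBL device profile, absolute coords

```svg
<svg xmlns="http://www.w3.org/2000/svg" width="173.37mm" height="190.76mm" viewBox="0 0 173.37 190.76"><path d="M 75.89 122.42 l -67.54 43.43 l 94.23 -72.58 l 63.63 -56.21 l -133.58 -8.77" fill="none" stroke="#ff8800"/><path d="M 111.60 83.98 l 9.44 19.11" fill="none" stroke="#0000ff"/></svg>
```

; LightBurn 1.7.01
; GRBL device profile, absolute coords
G21
G90
G0 X75.89 Y68.34
M4 S968
G1 X8.35 Y24.91 F834
G1 X102.58 Y97.49
G1 X166.21 Y153.70
G1 X32.63 Y162.47
M5
G0 X111.60 Y106.78
M4 S486
G1 X121.04 Y87.67 F2682
M5
G0 X0.00 Y0.00

1 u = 1 mm; y_m = 190.76 − y.

[1] `<path>` open polyline, #ff8800→cut S968 F834: (75.89,68.34) → (8.35,24.91) → (102.58,97.49) → (166.21,153.70) → (32.63,162.47)

[2] `<path>` line segment, #0000ff→score S486 F2682: (111.60,106.78) → (121.04,87.67)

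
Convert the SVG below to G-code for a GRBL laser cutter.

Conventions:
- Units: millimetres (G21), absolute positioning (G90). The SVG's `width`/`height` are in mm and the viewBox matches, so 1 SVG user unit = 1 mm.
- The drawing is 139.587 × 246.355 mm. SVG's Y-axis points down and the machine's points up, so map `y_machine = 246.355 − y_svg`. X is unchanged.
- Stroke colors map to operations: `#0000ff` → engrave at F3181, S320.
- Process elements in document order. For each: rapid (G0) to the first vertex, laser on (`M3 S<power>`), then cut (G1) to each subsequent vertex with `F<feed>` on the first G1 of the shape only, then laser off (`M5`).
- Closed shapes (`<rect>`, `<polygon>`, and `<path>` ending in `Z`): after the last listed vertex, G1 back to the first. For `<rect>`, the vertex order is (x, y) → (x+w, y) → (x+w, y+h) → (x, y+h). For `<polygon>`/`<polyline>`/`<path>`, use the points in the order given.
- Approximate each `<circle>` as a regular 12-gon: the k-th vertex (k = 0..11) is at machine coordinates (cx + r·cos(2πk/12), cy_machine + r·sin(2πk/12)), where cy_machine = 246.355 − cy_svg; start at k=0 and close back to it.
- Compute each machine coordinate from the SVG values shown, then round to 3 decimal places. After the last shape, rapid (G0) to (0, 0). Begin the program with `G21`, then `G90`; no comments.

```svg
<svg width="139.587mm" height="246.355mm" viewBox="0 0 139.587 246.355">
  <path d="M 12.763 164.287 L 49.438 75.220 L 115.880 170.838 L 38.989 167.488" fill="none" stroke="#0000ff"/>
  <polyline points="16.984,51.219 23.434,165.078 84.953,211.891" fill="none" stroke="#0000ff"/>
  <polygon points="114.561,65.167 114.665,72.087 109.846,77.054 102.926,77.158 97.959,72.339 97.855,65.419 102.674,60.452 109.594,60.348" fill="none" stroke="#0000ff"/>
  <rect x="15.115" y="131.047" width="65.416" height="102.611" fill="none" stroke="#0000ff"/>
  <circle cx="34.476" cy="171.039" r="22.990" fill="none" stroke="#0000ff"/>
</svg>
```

G21
G90
G0 X12.763 Y82.068
M3 S320
G1 X49.438 Y171.135 F3181
G1 X115.880 Y75.517
G1 X38.989 Y78.867
M5
G0 X16.984 Y195.136
M3 S320
G1 X23.434 Y81.277 F3181
G1 X84.953 Y34.464
M5
G0 X114.561 Y181.188
M3 S320
G1 X114.665 Y174.268 F3181
G1 X109.846 Y169.301
G1 X102.926 Y169.197
G1 X97.959 Y174.016
G1 X97.855 Y180.936
G1 X102.674 Y185.903
G1 X109.594 Y186.007
G1 X114.561 Y181.188
M5
G0 X15.115 Y115.308
M3 S320
G1 X80.531 Y115.308 F3181
G1 X80.531 Y12.697
G1 X15.115 Y12.697
G1 X15.115 Y115.308
M5
G0 X57.466 Y75.316
M3 S320
G1 X54.386 Y86.811 F3181
G1 X45.971 Y95.226
G1 X34.476 Y98.306
G1 X22.981 Y95.226
G1 X14.566 Y86.811
G1 X11.486 Y75.316
G1 X14.566 Y63.821
G1 X22.981 Y55.406
G1 X34.476 Y52.326
G1 X45.971 Y55.406
G1 X54.386 Y63.821
G1 X57.466 Y75.316
M5
G0 X0.000 Y0.000

Since the viewBox matches the mm dimensions, user units are millimetres directly. The only transform is the Y-flip y_m = 246.355 − y_svg.

Shape 1 is a open polyline drawn with `<path>`. Its stroke #0000ff means engrave at S320, F3181. After flipping Y the toolpath is (12.763,82.068) → (49.438,171.135) → (115.880,75.517) → (38.989,78.867).

Shape 2 is a open polyline drawn with `<polyline>`. Its stroke #0000ff means engrave at S320, F3181. After flipping Y the toolpath is (16.984,195.136) → (23.434,81.277) → (84.953,34.464).

Shape 3 is a regular polygon drawn with `<polygon>`. Its stroke #0000ff means engrave at S320, F3181. After flipping Y the toolpath is (114.561,181.188) → (114.665,174.268) → (109.846,169.301) → (102.926,169.197) → (97.959,174.016) → (97.855,180.936) → (102.674,185.903) → (109.594,186.007) → (114.561,181.188), returning to the start.

Shape 4 is a rectangle drawn with `<rect>`. Its stroke #0000ff means engrave at S320, F3181. After flipping Y the toolpath is (15.115,115.308) → (80.531,115.308) → (80.531,12.697) → (15.115,12.697) → (15.115,115.308), returning to the start.

Shape 5 is a circle drawn with `<circle>`. Its stroke #0000ff means engrave at S320, F3181. After flipping Y the toolpath is (57.466,75.316) → (54.386,86.811) → (45.971,95.226) → (34.476,98.306) → (22.981,95.226) → (14.566,86.811) → (11.486,75.316) → (14.566,63.821) → (22.981,55.406) → (34.476,52.326) → (45.971,55.406) → (54.386,63.821) → (57.466,75.316), returning to the start.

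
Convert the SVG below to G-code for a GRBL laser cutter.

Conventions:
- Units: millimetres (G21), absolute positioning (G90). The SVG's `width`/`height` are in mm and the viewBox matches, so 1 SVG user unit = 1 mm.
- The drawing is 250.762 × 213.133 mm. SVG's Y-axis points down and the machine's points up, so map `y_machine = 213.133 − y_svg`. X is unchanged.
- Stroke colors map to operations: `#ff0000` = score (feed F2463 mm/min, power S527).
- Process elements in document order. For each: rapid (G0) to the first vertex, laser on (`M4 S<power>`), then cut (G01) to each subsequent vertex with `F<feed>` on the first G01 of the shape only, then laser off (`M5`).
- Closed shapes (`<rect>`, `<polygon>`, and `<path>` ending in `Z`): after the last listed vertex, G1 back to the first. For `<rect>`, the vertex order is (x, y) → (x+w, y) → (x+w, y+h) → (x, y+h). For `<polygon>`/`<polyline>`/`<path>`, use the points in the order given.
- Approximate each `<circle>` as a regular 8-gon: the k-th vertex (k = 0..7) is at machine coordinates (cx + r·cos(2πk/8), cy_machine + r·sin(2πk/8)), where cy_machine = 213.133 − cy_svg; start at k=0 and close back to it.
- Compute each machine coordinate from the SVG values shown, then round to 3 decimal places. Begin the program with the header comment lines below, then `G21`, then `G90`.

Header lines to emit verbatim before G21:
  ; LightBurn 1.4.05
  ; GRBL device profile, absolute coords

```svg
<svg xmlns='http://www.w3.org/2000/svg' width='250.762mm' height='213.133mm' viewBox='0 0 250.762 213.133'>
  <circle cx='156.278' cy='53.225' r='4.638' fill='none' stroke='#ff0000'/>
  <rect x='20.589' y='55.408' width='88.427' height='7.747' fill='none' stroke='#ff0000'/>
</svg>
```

; LightBurn 1.4.05
; GRBL device profile, absolute coords
G21
G90
G0 X160.916 Y159.908
M4 S527
G01 X159.558 Y163.188 F2463
G01 X156.278 Y164.546
G01 X152.998 Y163.188
G01 X151.640 Y159.908
G01 X152.998 Y156.628
G01 X156.278 Y155.270
G01 X159.558 Y156.628
G01 X160.916 Y159.908
M5
G0 X20.589 Y157.725
M4 S527
G01 X109.016 Y157.725 F2463
G01 X109.016 Y149.978
G01 X20.589 Y149.978
G01 X20.589 Y157.725
M5

viewBox `0 0 250.762 213.133` with mm width/height → 1 unit = 1 mm. Flip: y_m = 213.133 − y_svg.

**Shape 1** — `<circle>` circle, stroke `#ff0000` → score (S527, F2463). Machine vertices: (160.916,159.908) → (159.558,163.188) → (156.278,164.546) → (152.998,163.188) → (151.640,159.908) → (152.998,156.628) → (156.278,155.270) → (159.558,156.628) → (160.916,159.908). Closed: final G1 returns to the first vertex.

**Shape 2** — `<rect>` rectangle, stroke `#ff0000` → score (S527, F2463). Machine vertices: (20.589,157.725) → (109.016,157.725) → (109.016,149.978) → (20.589,149.978) → (20.589,157.725). Closed: final G1 returns to the first vertex.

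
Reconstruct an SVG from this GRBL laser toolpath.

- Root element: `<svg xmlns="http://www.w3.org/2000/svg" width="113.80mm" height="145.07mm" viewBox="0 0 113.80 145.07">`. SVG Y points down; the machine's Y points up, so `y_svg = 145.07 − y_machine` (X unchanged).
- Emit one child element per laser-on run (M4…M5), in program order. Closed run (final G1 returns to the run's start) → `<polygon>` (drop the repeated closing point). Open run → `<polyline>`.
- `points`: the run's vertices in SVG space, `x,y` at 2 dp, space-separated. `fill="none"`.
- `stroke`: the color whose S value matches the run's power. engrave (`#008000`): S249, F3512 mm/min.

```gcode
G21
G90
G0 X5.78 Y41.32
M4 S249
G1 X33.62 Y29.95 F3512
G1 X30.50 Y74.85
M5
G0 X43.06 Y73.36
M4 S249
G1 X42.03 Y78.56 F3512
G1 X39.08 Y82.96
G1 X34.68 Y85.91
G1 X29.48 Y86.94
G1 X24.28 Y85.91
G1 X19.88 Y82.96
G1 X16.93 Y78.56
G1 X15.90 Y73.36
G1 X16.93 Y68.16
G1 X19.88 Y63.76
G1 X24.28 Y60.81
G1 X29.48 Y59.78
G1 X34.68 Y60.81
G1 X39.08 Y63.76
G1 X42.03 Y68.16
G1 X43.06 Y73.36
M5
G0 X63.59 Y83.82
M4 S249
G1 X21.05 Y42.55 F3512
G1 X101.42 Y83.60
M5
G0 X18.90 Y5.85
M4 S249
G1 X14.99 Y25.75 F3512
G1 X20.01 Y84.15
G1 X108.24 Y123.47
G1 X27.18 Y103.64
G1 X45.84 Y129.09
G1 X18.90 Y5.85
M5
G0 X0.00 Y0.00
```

<svg xmlns="http://www.w3.org/2000/svg" width="113.80mm" height="145.07mm" viewBox="0 0 113.80 145.07">
  <polyline points="5.78,103.75 33.62,115.12 30.50,70.22" fill="none" stroke="#008000"/>
  <polygon points="43.06,71.71 42.03,66.51 39.08,62.11 34.68,59.16 29.48,58.13 24.28,59.16 19.88,62.11 16.93,66.51 15.90,71.71 16.93,76.91 19.88,81.31 24.28,84.26 29.48,85.29 34.68,84.26 39.08,81.31 42.03,76.91" fill="none" stroke="#008000"/>
  <polyline points="63.59,61.25 21.05,102.52 101.42,61.47" fill="none" stroke="#008000"/>
  <polygon points="18.90,139.22 14.99,119.32 20.01,60.92 108.24,21.60 27.18,41.43 45.84,15.98" fill="none" stroke="#008000"/>
</svg>

Machine Y-up, SVG Y-down with viewBox height 145.07, so y_svg = 145.07 − y_machine; X carries over. Every run uses S249, so all elements get stroke `#008000` (engrave).

Run 1: The run is open, so emit a `<polyline>` with points (Y-flipped): 5.78,103.75 33.62,115.12 30.50,70.22.

Run 2: The run returns to its start, so emit a `<polygon>` with points (Y-flipped): 43.06,71.71 42.03,66.51 39.08,62.11 34.68,59.16 29.48,58.13 24.28,59.16 19.88,62.11 16.93,66.51 15.90,71.71 16.93,76.91 19.88,81.31 24.28,84.26 29.48,85.29 34.68,84.26 39.08,81.31 42.03,76.91.

Run 3: The run is open, so emit a `<polyline>` with points (Y-flipped): 63.59,61.25 21.05,102.52 101.42,61.47.

Run 4: The run returns to its start, so emit a `<polygon>` with points (Y-flipped): 18.90,139.22 14.99,119.32 20.01,60.92 108.24,21.60 27.18,41.43 45.84,15.98.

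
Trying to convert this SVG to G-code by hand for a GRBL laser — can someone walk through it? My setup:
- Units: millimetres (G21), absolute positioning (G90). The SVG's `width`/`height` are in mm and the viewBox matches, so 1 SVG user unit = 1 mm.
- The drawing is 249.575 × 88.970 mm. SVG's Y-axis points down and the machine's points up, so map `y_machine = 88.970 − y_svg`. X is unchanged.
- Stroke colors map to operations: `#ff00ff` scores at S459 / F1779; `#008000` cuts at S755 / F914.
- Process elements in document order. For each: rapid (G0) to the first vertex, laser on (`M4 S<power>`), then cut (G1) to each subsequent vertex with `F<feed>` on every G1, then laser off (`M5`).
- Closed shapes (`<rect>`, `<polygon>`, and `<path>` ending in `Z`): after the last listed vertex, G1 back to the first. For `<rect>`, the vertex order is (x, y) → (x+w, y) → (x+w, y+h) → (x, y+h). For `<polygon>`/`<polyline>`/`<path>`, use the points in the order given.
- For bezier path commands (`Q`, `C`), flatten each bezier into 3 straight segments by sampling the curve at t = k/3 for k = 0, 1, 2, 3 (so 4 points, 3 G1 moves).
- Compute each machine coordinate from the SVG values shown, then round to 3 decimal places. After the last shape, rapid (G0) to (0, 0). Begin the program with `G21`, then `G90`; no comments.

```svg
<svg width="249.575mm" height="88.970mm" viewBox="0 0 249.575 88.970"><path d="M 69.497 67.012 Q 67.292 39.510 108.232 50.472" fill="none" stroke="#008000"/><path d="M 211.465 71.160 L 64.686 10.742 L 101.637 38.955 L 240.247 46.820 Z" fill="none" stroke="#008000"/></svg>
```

G21
G90
G0 X69.497 Y21.958
M4 S755
G1 X72.821 Y36.019 F914
G1 X85.733 Y41.532 F914
G1 X108.232 Y38.498 F914
M5
G0 X211.465 Y17.810
M4 S755
G1 X64.686 Y78.228 F914
G1 X101.637 Y50.015 F914
G1 X240.247 Y42.150 F914
G1 X211.465 Y17.810 F914
M5
G0 X0.000 Y0.000

Since the viewBox matches the mm dimensions, user units are millimetres directly. The only transform is the Y-flip y_m = 88.970 − y_svg.

Shape 1 is a quadratic bezier drawn with `<path>`. Its stroke #008000 means cut at S755, F914. After flipping Y the toolpath is (69.497,21.958) → (72.821,36.019) → (85.733,41.532) → (108.232,38.498).

Shape 2 is a closed polygon drawn with `<path>`. Its stroke #008000 means cut at S755, F914. After flipping Y the toolpath is (211.465,17.810) → (64.686,78.228) → (101.637,50.015) → (240.247,42.150) → (211.465,17.810), returning to the start.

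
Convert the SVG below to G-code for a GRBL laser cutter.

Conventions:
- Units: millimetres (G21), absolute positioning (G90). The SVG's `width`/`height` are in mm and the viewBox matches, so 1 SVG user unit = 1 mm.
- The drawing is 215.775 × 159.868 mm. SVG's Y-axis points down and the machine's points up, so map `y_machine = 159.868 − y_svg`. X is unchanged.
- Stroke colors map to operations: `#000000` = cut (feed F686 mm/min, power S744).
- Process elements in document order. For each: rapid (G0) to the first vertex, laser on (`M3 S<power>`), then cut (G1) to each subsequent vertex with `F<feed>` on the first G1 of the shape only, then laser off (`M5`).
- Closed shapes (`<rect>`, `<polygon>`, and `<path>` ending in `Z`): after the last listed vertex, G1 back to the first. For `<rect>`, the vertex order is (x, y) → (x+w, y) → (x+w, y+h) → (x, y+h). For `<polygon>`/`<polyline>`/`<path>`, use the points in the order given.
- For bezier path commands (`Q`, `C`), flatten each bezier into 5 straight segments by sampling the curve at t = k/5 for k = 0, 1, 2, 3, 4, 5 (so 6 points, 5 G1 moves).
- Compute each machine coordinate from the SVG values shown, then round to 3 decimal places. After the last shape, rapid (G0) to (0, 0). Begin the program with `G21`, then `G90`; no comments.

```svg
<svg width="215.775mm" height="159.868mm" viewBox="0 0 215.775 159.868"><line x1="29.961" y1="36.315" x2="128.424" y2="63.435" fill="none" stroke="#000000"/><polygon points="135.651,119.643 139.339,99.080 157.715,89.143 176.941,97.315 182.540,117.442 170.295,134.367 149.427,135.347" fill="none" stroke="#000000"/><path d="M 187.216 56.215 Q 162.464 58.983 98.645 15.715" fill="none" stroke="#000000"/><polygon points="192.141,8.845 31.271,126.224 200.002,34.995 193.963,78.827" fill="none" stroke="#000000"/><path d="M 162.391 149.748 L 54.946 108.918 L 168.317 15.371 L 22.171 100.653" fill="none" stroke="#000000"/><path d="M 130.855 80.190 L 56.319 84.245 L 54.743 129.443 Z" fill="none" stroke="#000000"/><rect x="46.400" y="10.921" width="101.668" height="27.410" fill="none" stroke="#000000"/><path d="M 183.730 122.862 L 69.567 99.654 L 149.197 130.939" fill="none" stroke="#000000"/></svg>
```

G21
G90
G0 X29.961 Y123.553
M3 S744
G1 X128.424 Y96.433 F686
M5
G0 X135.651 Y40.225
M3 S744
G1 X139.339 Y60.788 F686
G1 X157.715 Y70.725
G1 X176.941 Y62.553
G1 X182.540 Y42.426
G1 X170.295 Y25.501
G1 X149.427 Y24.521
G1 X135.651 Y40.225
M5
G0 X187.216 Y103.653
M3 S744
G1 X175.753 Y104.387 F686
G1 X161.164 Y108.804
G1 X143.449 Y116.904
G1 X122.610 Y128.687
G1 X98.645 Y144.153
M5
G0 X192.141 Y151.023
M3 S744
G1 X31.271 Y33.644 F686
G1 X200.002 Y124.873
G1 X193.963 Y81.041
G1 X192.141 Y151.023
M5
G0 X162.391 Y10.120
M3 S744
G1 X54.946 Y50.950 F686
G1 X168.317 Y144.497
G1 X22.171 Y59.215
M5
G0 X130.855 Y79.678
M3 S744
G1 X56.319 Y75.623 F686
G1 X54.743 Y30.425
G1 X130.855 Y79.678
M5
G0 X46.400 Y148.947
M3 S744
G1 X148.068 Y148.947 F686
G1 X148.068 Y121.537
G1 X46.400 Y121.537
G1 X46.400 Y148.947
M5
G0 X183.730 Y37.006
M3 S744
G1 X69.567 Y60.214 F686
G1 X149.197 Y28.929
M5
G0 X0.000 Y0.000

Since the viewBox matches the mm dimensions, user units are millimetres directly. The only transform is the Y-flip y_m = 159.868 − y_svg.

Shape 1 is a line segment drawn with `<line>`. Its stroke #000000 means cut at S744, F686. After flipping Y the toolpath is (29.961,123.553) → (128.424,96.433).

Shape 2 is a regular polygon drawn with `<polygon>`. Its stroke #000000 means cut at S744, F686. After flipping Y the toolpath is (135.651,40.225) → (139.339,60.788) → (157.715,70.725) → (176.941,62.553) → (182.540,42.426) → (170.295,25.501) → (149.427,24.521) → (135.651,40.225), returning to the start.

Shape 3 is a quadratic bezier drawn with `<path>`. Its stroke #000000 means cut at S744, F686. After flipping Y the toolpath is (187.216,103.653) → (175.753,104.387) → (161.164,108.804) → (143.449,116.904) → (122.610,128.687) → (98.645,144.153).

Shape 4 is a closed polygon drawn with `<polygon>`. Its stroke #000000 means cut at S744, F686. After flipping Y the toolpath is (192.141,151.023) → (31.271,33.644) → (200.002,124.873) → (193.963,81.041) → (192.141,151.023), returning to the start.

Shape 5 is a open polyline drawn with `<path>`. Its stroke #000000 means cut at S744, F686. After flipping Y the toolpath is (162.391,10.120) → (54.946,50.950) → (168.317,144.497) → (22.171,59.215).

Shape 6 is a closed polygon drawn with `<path>`. Its stroke #000000 means cut at S744, F686. After flipping Y the toolpath is (130.855,79.678) → (56.319,75.623) → (54.743,30.425) → (130.855,79.678), returning to the start.

Shape 7 is a rectangle drawn with `<rect>`. Its stroke #000000 means cut at S744, F686. After flipping Y the toolpath is (46.400,148.947) → (148.068,148.947) → (148.068,121.537) → (46.400,121.537) → (46.400,148.947), returning to the start.

Shape 8 is a open polyline drawn with `<path>`. Its stroke #000000 means cut at S744, F686. After flipping Y the toolpath is (183.730,37.006) → (69.567,60.214) → (149.197,28.929).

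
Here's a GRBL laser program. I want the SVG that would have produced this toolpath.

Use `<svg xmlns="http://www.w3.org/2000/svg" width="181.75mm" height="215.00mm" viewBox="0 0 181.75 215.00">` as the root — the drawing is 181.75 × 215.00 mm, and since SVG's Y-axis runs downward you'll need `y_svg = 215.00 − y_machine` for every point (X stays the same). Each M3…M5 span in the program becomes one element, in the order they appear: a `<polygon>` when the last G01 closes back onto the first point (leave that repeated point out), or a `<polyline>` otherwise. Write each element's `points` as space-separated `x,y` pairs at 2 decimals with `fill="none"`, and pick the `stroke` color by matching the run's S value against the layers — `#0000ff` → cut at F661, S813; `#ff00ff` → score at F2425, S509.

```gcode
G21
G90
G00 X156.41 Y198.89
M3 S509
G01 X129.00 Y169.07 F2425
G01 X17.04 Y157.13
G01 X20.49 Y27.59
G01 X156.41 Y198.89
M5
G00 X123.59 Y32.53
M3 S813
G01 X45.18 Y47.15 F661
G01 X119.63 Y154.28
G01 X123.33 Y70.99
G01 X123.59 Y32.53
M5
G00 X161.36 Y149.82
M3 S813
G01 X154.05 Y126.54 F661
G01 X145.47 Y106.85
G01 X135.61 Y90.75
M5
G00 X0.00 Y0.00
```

y_svg = 215.00 − y_m.

[1] S509→`#ff00ff` (score); closed run; points: 156.41,16.11 129.00,45.93 17.04,57.87 20.49,187.41

[2] S813→`#0000ff` (cut); closed run; points: 123.59,182.47 45.18,167.85 119.63,60.72 123.33,144.01

[3] S813→`#0000ff` (cut); open run; points: 161.36,65.18 154.05,88.46 145.47,108.15 135.61,124.25

<svg xmlns="http://www.w3.org/2000/svg" width="181.75mm" height="215.00mm" viewBox="0 0 181.75 215.00">
  <polygon points="156.41,16.11 129.00,45.93 17.04,57.87 20.49,187.41" fill="none" stroke="#ff00ff"/>
  <polygon points="123.59,182.47 45.18,167.85 119.63,60.72 123.33,144.01" fill="none" stroke="#0000ff"/>
  <polyline points="161.36,65.18 154.05,88.46 145.47,108.15 135.61,124.25" fill="none" stroke="#0000ff"/>
</svg>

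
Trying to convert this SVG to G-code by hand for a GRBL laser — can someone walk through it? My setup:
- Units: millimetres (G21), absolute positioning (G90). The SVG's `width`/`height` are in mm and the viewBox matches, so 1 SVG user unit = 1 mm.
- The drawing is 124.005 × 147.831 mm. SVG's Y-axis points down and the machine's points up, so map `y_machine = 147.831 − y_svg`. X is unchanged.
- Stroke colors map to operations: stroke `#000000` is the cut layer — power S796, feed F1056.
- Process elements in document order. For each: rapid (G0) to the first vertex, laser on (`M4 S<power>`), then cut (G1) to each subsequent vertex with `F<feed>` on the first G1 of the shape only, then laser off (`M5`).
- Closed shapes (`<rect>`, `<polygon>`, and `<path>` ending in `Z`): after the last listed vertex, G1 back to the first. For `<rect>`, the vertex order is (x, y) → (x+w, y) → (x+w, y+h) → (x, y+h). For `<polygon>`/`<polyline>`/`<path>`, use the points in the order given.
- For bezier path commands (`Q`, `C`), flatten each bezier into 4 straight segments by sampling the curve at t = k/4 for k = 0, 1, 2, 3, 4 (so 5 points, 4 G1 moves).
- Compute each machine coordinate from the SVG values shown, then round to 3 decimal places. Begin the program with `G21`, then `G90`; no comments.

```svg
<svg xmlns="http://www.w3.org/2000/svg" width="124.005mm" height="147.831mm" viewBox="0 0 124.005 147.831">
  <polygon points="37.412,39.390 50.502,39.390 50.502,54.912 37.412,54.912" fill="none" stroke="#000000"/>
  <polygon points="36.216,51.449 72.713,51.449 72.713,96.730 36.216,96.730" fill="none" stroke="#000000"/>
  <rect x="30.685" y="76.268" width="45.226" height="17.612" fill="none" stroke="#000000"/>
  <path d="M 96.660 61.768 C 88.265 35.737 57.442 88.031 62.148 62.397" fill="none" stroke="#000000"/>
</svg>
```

G21
G90
G0 X37.412 Y108.441
M4 S796
G1 X50.502 Y108.441 F1056
G1 X50.502 Y92.919
G1 X37.412 Y92.919
G1 X37.412 Y108.441
M5
G0 X36.216 Y96.382
M4 S796
G1 X72.713 Y96.382 F1056
G1 X72.713 Y51.101
G1 X36.216 Y51.101
G1 X36.216 Y96.382
M5
G0 X30.685 Y71.563
M4 S796
G1 X75.911 Y71.563 F1056
G1 X75.911 Y53.951
G1 X30.685 Y53.951
G1 X30.685 Y71.563
M5
G0 X96.660 Y86.063
M4 S796
G1 X87.064 Y93.342 F1056
G1 X74.491 Y85.897
G1 X64.375 Y78.379
G1 X62.148 Y85.434
M5

1 u = 1 mm; y_m = 147.831 − y.

[1] `<polygon>` rectangle, #000000→cut S796 F1056: (37.412,108.441) → (50.502,108.441) → (50.502,92.919) → (37.412,92.919) → (37.412,108.441) (closed)

[2] `<polygon>` rectangle, #000000→cut S796 F1056: (36.216,96.382) → (72.713,96.382) → (72.713,51.101) → (36.216,51.101) → (36.216,96.382) (closed)

[3] `<rect>` rectangle, #000000→cut S796 F1056: (30.685,71.563) → (75.911,71.563) → (75.911,53.951) → (30.685,53.951) → (30.685,71.563) (closed)

[4] `<path>` cubic bezier, #000000→cut S796 F1056: (96.660,86.063) → (87.064,93.342) → (74.491,85.897) → (64.375,78.379) → (62.148,85.434)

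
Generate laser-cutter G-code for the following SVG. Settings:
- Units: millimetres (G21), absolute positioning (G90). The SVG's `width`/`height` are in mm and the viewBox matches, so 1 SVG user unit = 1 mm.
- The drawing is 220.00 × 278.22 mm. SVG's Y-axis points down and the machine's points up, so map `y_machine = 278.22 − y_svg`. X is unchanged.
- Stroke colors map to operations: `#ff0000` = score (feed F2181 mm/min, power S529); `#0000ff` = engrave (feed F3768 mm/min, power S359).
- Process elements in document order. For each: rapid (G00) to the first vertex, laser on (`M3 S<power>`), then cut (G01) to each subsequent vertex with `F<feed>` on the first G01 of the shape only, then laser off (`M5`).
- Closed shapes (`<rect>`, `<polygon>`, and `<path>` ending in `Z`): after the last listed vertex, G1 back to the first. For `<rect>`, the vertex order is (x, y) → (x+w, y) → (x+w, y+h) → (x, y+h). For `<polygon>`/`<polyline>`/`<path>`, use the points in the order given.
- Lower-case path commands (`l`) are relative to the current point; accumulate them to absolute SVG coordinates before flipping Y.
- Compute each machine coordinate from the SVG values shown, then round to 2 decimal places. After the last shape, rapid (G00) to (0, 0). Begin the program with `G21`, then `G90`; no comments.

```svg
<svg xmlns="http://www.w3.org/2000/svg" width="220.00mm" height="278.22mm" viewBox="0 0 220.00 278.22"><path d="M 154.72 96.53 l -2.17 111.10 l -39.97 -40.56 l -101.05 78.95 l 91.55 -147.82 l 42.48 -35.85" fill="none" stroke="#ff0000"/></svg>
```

Since the viewBox matches the mm dimensions, user units are millimetres directly. The only transform is the Y-flip y_m = 278.22 − y_svg.

Shape 1 is a open polyline drawn with `<path>`. Its stroke #ff0000 means score at S529, F2181. After flipping Y the toolpath is (154.72,181.69) → (152.55,70.59) → (112.58,111.15) → (11.53,32.20) → (103.08,180.02) → (145.56,215.87).

G21
G90
G00 X154.72 Y181.69
M3 S529
G01 X152.55 Y70.59 F2181
G01 X112.58 Y111.15
G01 X11.53 Y32.20
G01 X103.08 Y180.02
G01 X145.56 Y215.87
M5
G00 X0.00 Y0.00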